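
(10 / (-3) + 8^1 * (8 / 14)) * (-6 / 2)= -26 / 7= -3.71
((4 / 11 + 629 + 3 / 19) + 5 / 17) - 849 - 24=-864034 / 3553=-243.18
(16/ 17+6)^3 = 1643032/ 4913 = 334.43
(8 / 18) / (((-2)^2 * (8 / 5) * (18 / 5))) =25 / 1296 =0.02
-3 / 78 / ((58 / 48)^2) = -288 / 10933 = -0.03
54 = 54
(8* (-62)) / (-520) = 62 / 65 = 0.95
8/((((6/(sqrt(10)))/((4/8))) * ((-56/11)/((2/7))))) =-11 * sqrt(10)/294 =-0.12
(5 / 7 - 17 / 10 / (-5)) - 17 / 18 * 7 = -8752 / 1575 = -5.56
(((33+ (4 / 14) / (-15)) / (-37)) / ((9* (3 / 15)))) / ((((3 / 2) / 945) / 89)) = -3082070 / 111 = -27766.40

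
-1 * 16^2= -256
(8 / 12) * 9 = 6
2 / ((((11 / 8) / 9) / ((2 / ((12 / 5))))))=120 / 11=10.91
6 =6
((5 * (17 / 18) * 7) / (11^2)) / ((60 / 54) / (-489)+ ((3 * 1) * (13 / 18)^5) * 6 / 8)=4524932160 / 7285375999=0.62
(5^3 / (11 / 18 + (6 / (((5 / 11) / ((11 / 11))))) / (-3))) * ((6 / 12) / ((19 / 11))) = -5625 / 589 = -9.55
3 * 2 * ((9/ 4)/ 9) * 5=15/ 2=7.50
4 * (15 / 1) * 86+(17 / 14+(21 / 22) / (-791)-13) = 44794602 / 8701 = 5148.21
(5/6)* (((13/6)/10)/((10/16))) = 13/45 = 0.29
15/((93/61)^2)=18605/2883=6.45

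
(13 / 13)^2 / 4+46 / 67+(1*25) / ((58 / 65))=225029 / 7772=28.95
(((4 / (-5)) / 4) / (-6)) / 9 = 1 / 270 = 0.00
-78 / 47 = -1.66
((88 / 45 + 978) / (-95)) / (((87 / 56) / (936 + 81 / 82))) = -6221.36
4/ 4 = 1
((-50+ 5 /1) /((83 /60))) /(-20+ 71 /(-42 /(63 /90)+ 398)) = 912600 /555187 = 1.64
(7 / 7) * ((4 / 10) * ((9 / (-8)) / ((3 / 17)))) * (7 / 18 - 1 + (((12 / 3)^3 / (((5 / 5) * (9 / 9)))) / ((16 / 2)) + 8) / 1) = -4709 / 120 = -39.24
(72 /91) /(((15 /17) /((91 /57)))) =136 /95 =1.43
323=323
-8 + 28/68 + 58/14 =-410/119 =-3.45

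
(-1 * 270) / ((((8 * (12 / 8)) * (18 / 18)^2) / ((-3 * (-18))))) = -1215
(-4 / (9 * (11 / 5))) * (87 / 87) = -20 / 99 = -0.20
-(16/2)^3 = -512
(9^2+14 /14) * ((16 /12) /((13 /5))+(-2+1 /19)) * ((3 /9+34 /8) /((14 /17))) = -40750105 /62244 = -654.68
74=74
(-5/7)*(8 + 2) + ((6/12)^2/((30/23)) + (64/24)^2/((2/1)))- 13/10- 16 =-52153/2520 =-20.70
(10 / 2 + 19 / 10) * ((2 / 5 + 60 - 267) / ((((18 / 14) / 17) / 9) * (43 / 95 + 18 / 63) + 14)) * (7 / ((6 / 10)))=-2632235851 / 2216762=-1187.42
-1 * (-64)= 64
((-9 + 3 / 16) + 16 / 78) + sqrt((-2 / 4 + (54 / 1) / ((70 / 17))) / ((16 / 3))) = -5371 / 624 + sqrt(185430) / 280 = -7.07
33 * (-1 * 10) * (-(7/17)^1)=2310/17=135.88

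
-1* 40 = -40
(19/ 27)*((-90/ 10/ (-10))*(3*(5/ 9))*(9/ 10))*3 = 2.85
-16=-16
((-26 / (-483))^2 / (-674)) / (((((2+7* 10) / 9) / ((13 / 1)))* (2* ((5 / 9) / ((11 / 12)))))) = -24167 / 4192980960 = -0.00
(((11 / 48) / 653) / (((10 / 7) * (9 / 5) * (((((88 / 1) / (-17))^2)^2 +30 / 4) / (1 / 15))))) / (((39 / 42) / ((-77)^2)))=266910648851 / 3333305289127320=0.00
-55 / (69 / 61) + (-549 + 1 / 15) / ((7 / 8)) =-1632481 / 2415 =-675.98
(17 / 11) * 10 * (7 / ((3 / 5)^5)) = 3718750 / 2673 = 1391.23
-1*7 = -7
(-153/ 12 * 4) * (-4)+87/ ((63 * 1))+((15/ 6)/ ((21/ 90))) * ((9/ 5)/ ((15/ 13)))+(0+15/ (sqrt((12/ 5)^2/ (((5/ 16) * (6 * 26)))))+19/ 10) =25 * sqrt(195)/ 8+47039/ 210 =267.63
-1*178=-178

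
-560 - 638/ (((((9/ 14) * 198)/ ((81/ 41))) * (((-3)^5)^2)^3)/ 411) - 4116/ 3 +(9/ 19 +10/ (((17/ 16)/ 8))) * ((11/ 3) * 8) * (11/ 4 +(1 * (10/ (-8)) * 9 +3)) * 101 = -1123859486093449386992146/ 908872087443145569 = -1236543.08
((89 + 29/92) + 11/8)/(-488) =-0.19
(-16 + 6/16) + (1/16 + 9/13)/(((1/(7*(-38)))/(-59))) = 615177/52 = 11830.33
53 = 53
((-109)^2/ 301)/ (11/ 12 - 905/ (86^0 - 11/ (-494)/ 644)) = -15119618028/ 346296220081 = -0.04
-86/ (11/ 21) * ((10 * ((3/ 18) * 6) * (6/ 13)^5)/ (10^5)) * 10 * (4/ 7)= -1003104/ 510527875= -0.00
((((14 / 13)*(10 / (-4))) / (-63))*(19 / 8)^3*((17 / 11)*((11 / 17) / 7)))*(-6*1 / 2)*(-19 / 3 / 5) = 130321 / 419328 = 0.31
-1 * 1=-1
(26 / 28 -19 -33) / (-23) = 715 / 322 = 2.22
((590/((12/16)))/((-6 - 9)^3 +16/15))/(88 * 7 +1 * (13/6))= -70800/187708781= -0.00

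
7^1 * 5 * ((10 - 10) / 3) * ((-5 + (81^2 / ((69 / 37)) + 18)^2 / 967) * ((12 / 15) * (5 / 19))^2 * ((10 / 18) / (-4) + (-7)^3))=0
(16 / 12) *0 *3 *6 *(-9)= 0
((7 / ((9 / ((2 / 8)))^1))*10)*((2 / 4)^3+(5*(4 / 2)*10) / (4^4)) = 385 / 384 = 1.00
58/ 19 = 3.05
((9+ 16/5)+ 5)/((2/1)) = 43/5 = 8.60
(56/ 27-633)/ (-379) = 17035/ 10233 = 1.66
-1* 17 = -17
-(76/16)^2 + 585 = 8999/16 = 562.44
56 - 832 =-776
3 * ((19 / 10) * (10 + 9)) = 1083 / 10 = 108.30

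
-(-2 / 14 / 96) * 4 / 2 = 1 / 336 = 0.00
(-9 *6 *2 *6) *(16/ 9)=-1152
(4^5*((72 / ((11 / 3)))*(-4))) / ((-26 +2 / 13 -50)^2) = -13.98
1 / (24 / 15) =5 / 8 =0.62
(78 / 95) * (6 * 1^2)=468 / 95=4.93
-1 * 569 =-569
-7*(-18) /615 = 42 /205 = 0.20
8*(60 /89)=480 /89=5.39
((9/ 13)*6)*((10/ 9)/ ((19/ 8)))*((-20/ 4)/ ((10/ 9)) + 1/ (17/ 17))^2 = 5880/ 247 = 23.81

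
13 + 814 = 827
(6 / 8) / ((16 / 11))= 33 / 64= 0.52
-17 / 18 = -0.94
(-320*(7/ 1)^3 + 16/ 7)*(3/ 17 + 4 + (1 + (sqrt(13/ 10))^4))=-2242103148/ 2975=-753648.12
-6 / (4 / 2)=-3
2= 2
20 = 20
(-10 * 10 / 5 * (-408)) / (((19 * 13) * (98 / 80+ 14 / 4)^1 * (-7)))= -108800 / 108927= -1.00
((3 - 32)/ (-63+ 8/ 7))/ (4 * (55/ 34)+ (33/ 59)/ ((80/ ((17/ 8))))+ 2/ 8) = 130309760/ 1872126161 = 0.07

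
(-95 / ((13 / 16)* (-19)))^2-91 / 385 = 349803 / 9295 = 37.63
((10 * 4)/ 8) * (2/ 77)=10/ 77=0.13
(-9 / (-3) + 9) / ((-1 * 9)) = -4 / 3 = -1.33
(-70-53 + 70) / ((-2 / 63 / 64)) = 106848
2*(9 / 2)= 9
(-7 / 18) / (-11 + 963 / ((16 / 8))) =-7 / 8469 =-0.00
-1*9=-9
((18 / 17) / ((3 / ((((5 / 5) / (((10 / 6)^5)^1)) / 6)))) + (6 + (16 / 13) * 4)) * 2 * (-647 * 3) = -29297100738 / 690625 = -42421.14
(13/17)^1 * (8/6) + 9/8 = 875/408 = 2.14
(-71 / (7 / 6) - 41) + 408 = 2143 / 7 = 306.14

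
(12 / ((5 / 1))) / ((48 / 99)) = 99 / 20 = 4.95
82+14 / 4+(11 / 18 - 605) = -4670 / 9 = -518.89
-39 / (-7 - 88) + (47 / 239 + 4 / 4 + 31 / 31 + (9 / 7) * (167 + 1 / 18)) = 69102679 / 317870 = 217.39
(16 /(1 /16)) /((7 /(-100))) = -3657.14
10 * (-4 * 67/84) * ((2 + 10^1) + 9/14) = -19765/49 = -403.37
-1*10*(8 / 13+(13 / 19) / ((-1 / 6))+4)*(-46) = 57960 / 247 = 234.66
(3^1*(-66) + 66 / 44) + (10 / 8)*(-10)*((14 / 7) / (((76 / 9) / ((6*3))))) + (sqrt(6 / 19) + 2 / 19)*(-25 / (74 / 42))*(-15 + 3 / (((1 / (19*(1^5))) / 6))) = -171675*sqrt(114) / 703 - 518952 / 703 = -3345.58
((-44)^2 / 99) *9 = 176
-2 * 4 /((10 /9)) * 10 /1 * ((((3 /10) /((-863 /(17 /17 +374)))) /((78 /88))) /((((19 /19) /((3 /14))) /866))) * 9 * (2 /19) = 1861.63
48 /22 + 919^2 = 9290195 /11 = 844563.18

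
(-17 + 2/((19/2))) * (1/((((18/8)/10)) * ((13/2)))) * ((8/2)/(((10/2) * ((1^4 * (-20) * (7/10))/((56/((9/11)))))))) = 898304/20007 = 44.90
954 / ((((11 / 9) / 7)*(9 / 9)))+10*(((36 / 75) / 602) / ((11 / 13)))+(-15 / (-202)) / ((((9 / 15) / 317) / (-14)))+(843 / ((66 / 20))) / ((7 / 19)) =1339542213 / 238865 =5607.95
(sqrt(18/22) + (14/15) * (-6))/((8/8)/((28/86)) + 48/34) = -6664/5335 + 714 * sqrt(11)/11737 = -1.05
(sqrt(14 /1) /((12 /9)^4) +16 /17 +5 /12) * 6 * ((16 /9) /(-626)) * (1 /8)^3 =-277 /6129792 - 27 * sqrt(14) /2564096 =-0.00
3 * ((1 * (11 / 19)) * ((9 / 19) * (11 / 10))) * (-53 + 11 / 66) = -345213 / 7220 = -47.81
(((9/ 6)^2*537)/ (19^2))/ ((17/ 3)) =14499/ 24548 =0.59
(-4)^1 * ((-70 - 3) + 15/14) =2014/7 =287.71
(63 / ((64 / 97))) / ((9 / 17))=11543 / 64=180.36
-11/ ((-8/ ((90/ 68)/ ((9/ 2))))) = 55/ 136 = 0.40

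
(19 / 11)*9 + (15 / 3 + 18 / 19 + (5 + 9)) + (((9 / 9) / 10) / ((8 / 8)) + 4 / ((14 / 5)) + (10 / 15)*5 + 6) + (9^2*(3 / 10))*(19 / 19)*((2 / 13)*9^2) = 199225991 / 570570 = 349.17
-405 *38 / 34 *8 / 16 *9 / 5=-407.38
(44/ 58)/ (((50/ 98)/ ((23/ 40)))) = 12397/ 14500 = 0.85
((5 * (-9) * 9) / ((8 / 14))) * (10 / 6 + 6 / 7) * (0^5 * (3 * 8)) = 0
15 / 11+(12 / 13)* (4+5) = 1383 / 143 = 9.67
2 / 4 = 1 / 2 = 0.50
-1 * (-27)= 27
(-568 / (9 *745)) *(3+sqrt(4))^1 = -568 / 1341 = -0.42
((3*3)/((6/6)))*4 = 36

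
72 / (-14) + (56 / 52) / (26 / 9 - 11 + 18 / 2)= -1431 / 364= -3.93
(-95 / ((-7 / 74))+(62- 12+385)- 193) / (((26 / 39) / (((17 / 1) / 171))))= 185.85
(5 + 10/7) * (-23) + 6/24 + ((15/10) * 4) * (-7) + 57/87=-153429/812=-188.95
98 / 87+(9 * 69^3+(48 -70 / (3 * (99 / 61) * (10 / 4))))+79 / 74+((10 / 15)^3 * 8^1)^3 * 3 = 457925279657579 / 154878966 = 2956665.40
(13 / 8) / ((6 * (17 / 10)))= 65 / 408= 0.16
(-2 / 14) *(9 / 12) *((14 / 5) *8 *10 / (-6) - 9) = 139 / 28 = 4.96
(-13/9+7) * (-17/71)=-850/639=-1.33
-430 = -430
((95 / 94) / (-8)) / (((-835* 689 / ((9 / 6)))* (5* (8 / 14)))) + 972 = 3364184379279 / 3461095040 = 972.00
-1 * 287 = -287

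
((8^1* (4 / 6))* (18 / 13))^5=8153726976 / 371293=21960.36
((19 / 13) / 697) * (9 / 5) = 0.00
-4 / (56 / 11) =-11 / 14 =-0.79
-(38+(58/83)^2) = -265146/6889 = -38.49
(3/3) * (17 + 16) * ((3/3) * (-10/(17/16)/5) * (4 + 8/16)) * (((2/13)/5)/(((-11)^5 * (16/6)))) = 324/16178305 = 0.00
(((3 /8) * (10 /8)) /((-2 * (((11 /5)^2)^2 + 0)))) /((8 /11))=-9375 /681472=-0.01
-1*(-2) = 2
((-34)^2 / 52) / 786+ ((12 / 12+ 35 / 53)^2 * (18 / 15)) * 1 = 478828157 / 143511810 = 3.34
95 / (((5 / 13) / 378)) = 93366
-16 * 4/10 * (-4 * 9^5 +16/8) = 7558208/5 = 1511641.60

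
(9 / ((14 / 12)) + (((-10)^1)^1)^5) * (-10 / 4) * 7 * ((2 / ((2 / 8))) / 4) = 3499730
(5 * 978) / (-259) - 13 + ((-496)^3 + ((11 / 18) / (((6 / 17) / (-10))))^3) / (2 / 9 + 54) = -4976805863460197 / 2211354432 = -2250569.06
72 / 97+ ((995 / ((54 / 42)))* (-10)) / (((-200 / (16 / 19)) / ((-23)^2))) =285928348 / 16587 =17238.10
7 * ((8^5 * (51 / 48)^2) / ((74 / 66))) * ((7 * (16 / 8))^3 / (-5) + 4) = -23276994048 / 185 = -125821589.45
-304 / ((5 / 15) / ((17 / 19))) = -816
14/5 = 2.80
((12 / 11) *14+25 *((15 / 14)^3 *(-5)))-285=-12782073 / 30184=-423.47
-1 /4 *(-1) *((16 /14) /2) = 1 /7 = 0.14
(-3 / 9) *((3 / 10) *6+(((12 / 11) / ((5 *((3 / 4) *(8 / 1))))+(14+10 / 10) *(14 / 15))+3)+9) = -1531 / 165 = -9.28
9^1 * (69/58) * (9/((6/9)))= 16767/116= 144.54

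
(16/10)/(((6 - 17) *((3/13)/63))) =-2184/55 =-39.71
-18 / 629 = -0.03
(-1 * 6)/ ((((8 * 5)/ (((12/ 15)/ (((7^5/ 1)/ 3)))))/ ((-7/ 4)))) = 9/ 240100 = 0.00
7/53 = 0.13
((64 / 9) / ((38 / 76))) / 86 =64 / 387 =0.17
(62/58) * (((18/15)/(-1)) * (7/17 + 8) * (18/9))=-53196/2465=-21.58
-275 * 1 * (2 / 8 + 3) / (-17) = 3575 / 68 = 52.57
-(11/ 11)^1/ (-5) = 0.20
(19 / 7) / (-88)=-19 / 616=-0.03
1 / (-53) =-1 / 53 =-0.02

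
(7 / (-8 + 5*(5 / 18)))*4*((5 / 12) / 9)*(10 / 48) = -25 / 612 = -0.04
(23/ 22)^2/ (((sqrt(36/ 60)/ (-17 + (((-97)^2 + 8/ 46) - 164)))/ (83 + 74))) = 191606882 * sqrt(15)/ 363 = 2044325.79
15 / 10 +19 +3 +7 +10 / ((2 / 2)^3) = 81 / 2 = 40.50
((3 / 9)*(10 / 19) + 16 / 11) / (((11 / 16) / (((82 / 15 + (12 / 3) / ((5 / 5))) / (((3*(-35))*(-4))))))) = 82928 / 1551825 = 0.05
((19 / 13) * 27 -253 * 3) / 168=-1559 / 364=-4.28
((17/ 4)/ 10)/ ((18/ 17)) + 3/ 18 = 409/ 720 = 0.57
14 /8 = 7 /4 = 1.75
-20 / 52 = -0.38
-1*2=-2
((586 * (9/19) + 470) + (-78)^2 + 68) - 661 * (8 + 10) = -94970/19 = -4998.42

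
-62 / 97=-0.64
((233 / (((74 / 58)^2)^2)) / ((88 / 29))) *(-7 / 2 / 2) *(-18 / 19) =301083156171 / 6267194384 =48.04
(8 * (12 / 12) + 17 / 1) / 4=6.25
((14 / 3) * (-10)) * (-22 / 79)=3080 / 237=13.00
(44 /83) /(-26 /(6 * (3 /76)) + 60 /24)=-792 /160273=-0.00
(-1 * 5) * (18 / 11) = -90 / 11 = -8.18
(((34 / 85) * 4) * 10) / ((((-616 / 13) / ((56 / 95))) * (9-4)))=-0.04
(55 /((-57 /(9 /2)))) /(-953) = 165 /36214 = 0.00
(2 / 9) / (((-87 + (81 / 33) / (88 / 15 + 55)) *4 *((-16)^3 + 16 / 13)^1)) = 130559 / 836809595136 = 0.00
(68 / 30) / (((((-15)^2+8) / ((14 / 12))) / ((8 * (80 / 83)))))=15232 / 174051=0.09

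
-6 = -6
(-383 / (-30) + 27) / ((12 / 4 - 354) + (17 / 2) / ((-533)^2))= -338918177 / 2991456915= -0.11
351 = 351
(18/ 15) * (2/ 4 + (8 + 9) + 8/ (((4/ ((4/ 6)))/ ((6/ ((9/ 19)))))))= 619/ 15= 41.27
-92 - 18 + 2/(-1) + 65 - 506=-553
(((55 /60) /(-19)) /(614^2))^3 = -1331 /635060012862046507241472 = -0.00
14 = 14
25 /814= 0.03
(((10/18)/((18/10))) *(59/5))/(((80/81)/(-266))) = -7847/8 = -980.88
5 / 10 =1 / 2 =0.50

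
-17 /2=-8.50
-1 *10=-10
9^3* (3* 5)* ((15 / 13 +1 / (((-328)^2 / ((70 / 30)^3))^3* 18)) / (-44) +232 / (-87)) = -29446.76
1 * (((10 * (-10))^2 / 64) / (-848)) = -625 / 3392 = -0.18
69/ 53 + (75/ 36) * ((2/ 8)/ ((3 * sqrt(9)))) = 31133/ 22896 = 1.36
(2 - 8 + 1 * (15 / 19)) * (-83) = 8217 / 19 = 432.47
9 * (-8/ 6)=-12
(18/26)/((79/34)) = 306/1027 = 0.30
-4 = -4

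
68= 68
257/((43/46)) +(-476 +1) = -8603/43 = -200.07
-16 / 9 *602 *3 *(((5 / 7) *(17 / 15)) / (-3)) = 23392 / 27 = 866.37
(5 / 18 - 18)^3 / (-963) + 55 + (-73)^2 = 30270168703 / 5616216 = 5389.78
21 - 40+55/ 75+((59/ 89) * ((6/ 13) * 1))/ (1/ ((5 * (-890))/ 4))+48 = -60577/ 195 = -310.65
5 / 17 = 0.29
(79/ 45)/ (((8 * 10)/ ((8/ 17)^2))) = 316/ 65025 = 0.00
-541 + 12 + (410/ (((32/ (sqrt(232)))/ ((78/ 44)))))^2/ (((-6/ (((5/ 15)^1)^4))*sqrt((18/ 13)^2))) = -10641282569/ 15054336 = -706.86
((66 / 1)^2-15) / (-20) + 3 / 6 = -4331 / 20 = -216.55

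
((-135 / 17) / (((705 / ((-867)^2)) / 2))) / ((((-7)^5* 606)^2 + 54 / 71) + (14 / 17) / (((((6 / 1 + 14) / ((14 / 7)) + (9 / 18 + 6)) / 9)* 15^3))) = -5944074728625 / 36412121938832721115343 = -0.00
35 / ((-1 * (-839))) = 35 / 839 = 0.04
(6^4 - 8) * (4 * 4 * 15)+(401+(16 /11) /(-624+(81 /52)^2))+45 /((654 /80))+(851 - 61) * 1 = 625350207878639 /2015201265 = 310316.50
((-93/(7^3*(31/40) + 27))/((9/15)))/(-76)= 1550/222547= 0.01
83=83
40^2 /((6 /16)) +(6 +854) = 15380 /3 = 5126.67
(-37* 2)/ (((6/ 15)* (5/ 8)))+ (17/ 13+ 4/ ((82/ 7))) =-156889/ 533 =-294.35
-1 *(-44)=44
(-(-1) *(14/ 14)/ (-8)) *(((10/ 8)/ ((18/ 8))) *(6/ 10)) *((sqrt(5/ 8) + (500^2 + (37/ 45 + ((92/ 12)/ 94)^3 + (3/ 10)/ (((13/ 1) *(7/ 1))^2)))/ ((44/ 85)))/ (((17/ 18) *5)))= -232135495012750831/ 54474283543680-3 *sqrt(10)/ 1360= -4261.38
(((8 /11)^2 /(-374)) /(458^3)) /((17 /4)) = -16 /4619365699751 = -0.00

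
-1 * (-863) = 863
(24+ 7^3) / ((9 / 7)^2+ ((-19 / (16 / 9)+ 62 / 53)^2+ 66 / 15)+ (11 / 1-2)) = 64658236160 / 18611610597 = 3.47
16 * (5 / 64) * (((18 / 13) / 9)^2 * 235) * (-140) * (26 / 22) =-164500 / 143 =-1150.35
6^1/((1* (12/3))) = 3/2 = 1.50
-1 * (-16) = 16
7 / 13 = 0.54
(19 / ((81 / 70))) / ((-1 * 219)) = -1330 / 17739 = -0.07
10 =10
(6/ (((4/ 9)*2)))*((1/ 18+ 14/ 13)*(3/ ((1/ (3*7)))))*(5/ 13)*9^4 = 1643038425/ 1352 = 1215265.11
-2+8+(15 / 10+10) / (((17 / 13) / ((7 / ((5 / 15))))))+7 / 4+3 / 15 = 65493 / 340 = 192.63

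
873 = 873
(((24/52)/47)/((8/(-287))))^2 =741321/5973136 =0.12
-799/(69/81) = -21573/23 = -937.96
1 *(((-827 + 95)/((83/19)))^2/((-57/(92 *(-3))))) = 936620352/6889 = 135958.83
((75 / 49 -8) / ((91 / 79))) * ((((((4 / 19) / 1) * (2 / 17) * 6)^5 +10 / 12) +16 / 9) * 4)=-8276350473603073870 / 141088817464937433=-58.66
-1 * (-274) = 274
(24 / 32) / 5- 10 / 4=-47 / 20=-2.35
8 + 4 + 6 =18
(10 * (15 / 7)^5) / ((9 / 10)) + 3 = 8487921 / 16807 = 505.02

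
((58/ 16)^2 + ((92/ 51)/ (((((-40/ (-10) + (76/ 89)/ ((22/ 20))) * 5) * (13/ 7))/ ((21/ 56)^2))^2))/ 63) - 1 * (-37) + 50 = 23005774317082829/ 229734678118400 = 100.14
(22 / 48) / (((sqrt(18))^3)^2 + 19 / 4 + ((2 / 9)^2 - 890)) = 0.00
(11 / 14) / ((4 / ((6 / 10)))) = 33 / 280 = 0.12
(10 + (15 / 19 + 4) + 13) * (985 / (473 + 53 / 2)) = 346720 / 6327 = 54.80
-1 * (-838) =838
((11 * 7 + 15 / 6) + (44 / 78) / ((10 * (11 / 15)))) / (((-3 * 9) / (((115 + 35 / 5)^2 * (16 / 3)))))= -246359968 / 1053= -233960.08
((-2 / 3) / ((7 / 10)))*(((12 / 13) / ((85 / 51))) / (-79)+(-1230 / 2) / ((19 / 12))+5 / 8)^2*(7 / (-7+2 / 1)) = 91620053796674209 / 456908602800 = 200521.62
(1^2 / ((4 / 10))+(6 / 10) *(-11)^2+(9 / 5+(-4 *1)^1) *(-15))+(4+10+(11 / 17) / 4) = 41569 / 340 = 122.26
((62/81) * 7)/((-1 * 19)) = -0.28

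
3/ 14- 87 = -1215/ 14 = -86.79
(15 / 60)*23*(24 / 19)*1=7.26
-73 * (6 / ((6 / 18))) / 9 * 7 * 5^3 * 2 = -255500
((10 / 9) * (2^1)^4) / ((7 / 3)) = 160 / 21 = 7.62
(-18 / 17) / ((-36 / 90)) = 45 / 17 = 2.65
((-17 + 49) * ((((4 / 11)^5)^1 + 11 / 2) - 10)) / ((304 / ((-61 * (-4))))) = -353168284 / 3059969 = -115.42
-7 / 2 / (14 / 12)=-3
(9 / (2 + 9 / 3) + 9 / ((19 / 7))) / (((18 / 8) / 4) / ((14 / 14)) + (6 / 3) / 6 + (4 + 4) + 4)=23328 / 58805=0.40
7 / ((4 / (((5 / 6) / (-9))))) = -0.16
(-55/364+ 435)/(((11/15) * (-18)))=-791425/24024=-32.94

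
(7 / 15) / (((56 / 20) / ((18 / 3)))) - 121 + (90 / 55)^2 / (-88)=-319521 / 2662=-120.03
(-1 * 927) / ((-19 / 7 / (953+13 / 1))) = 6268374 / 19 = 329914.42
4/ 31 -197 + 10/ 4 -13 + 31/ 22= -70233/ 341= -205.96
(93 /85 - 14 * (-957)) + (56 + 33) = 1146488 /85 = 13488.09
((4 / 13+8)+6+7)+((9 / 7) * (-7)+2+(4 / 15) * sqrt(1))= 2842 / 195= 14.57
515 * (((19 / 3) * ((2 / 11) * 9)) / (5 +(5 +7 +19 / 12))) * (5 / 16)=440325 / 4906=89.75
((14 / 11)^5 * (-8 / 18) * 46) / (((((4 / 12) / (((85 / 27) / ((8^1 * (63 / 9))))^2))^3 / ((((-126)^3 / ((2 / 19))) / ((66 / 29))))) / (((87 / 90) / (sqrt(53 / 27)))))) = 1358366813632740625 * sqrt(159) / 51096010668291072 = 335.22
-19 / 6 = -3.17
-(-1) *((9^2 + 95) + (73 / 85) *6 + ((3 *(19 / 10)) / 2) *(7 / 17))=61991 / 340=182.33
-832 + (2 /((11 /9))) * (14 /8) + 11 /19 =-346337 /418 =-828.56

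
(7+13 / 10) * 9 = 747 / 10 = 74.70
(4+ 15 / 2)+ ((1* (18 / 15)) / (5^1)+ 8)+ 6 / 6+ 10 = 1537 / 50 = 30.74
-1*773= -773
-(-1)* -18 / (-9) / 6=1 / 3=0.33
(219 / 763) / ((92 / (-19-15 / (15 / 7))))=-2847 / 35098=-0.08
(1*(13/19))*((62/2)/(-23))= -0.92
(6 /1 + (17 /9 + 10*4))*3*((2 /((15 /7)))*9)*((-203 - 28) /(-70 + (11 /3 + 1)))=42669 /10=4266.90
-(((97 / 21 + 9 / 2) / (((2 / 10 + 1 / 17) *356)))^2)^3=-1190436400714687757977515625 / 1266869309127495030007629355155456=-0.00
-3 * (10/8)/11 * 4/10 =-3/22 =-0.14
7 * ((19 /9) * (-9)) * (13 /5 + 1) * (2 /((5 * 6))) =-798 /25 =-31.92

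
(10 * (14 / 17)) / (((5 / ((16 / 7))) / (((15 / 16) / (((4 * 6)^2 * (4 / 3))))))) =0.00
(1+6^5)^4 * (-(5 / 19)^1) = -18290197714147205 / 19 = -962641984955116.05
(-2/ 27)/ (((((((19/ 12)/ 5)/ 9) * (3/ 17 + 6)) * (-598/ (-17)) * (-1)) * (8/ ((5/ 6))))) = 1445/ 1431612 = 0.00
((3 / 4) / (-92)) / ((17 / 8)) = -3 / 782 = -0.00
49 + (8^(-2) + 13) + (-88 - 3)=-1855/64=-28.98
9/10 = 0.90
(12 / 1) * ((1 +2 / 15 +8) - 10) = -52 / 5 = -10.40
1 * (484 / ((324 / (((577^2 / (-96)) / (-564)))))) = 40284409 / 4385664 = 9.19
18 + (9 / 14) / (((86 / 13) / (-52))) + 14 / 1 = 8111 / 301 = 26.95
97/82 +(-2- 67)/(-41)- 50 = -3865/82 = -47.13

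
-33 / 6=-11 / 2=-5.50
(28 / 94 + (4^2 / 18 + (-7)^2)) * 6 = 42458 / 141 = 301.12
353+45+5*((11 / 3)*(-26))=-236 / 3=-78.67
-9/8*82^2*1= -15129/2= -7564.50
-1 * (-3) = 3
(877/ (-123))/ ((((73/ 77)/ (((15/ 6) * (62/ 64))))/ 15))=-52334975/ 191552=-273.22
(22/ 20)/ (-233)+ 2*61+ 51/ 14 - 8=959339/ 8155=117.64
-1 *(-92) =92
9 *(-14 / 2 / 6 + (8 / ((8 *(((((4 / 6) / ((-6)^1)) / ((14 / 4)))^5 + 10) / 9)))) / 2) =-128024313375 / 19848730796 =-6.45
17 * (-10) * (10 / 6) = -850 / 3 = -283.33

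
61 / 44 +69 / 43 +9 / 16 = 26893 / 7568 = 3.55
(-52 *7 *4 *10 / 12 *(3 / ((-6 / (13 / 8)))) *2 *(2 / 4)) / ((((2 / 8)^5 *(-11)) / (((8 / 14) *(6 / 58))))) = -1730560 / 319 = -5424.95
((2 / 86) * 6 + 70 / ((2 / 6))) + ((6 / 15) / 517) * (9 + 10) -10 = 22248144 / 111155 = 200.15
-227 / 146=-1.55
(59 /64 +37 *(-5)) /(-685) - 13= -558139 /43840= -12.73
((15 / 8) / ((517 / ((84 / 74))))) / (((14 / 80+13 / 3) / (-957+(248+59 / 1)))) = -6142500 / 10348789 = -0.59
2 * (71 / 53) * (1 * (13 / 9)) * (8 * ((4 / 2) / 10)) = 14768 / 2385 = 6.19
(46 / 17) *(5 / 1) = 13.53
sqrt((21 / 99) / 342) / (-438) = -sqrt(8778) / 1647756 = -0.00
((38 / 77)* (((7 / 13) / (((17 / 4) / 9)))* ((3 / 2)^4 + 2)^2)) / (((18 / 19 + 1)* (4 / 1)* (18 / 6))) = 13828827 / 11513216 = 1.20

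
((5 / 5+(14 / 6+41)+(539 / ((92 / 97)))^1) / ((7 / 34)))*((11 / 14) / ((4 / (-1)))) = -4516985 / 7728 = -584.50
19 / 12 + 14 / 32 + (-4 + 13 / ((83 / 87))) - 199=-187.35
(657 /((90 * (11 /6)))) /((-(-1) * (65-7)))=219 /3190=0.07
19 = 19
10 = 10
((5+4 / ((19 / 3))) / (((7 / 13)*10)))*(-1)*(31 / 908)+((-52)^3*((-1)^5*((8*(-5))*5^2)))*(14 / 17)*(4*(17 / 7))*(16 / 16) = -1358430761003121 / 1207640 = -1124864000.04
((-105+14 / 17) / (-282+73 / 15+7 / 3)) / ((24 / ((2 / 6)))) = 8855 / 1681776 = 0.01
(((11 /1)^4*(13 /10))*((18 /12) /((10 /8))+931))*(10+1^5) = 9758563243 /50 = 195171264.86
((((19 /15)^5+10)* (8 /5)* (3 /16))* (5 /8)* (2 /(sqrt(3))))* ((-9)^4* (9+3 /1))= 815657769* sqrt(3) /6250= 226041.71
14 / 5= 2.80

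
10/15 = 2/3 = 0.67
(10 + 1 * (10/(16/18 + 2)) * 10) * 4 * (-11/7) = -25520/91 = -280.44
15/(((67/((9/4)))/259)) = 34965/268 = 130.47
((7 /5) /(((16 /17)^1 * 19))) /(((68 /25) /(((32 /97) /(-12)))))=-35 /44232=-0.00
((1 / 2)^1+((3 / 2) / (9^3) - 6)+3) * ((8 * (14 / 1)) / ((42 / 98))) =-475888 / 729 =-652.80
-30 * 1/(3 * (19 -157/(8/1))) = 16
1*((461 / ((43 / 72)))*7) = 232344 / 43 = 5403.35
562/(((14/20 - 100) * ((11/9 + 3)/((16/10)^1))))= -13488/6289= -2.14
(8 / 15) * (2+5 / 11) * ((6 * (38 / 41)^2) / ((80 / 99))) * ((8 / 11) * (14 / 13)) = 39299904 / 6009575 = 6.54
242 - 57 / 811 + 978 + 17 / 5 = 4960602 / 4055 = 1223.33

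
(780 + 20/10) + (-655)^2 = 429807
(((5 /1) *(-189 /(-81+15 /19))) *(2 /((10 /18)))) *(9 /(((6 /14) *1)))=226233 /254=890.68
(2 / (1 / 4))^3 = 512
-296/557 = -0.53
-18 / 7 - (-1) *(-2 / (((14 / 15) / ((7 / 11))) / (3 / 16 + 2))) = -6843 / 1232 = -5.55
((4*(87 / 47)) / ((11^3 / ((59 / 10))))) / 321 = 0.00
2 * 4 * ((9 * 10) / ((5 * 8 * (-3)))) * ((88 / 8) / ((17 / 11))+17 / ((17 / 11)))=-1848 / 17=-108.71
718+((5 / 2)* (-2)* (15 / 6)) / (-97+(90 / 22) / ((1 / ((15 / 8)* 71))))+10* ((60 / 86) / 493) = 2074476882 / 2889299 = 717.99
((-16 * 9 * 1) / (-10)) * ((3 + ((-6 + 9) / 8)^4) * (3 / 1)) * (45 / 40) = 3005667 / 20480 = 146.76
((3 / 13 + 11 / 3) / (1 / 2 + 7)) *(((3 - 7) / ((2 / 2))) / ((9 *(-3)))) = 1216 / 15795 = 0.08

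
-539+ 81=-458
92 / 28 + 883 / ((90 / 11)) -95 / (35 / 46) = -8599 / 630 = -13.65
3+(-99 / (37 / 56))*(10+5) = -83049 / 37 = -2244.57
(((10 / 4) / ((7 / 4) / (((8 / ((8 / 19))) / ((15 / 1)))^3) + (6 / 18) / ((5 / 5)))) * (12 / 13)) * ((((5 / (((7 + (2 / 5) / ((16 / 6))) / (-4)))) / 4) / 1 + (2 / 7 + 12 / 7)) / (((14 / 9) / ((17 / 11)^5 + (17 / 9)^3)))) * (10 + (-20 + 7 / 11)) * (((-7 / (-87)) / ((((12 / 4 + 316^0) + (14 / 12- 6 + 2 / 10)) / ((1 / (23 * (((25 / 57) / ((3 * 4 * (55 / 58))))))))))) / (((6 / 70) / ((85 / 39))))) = 857.45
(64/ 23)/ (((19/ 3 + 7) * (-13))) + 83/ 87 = 121997/ 130065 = 0.94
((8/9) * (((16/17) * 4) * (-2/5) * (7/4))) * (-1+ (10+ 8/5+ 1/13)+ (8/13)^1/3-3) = -18.46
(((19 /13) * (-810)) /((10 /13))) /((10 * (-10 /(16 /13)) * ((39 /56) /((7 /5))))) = 804384 /21125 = 38.08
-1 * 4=-4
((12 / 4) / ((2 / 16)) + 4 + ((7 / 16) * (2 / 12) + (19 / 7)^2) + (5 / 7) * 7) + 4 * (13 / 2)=312535 / 4704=66.44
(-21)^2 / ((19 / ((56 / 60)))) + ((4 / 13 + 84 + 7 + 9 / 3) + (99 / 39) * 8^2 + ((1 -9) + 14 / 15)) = 201082 / 741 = 271.37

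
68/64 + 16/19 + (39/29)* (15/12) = 31611/8816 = 3.59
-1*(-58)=58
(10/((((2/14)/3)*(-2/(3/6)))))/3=-35/2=-17.50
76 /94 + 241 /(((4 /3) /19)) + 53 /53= 645979 /188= 3436.06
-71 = -71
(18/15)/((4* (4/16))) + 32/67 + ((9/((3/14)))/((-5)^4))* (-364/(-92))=1871824/963125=1.94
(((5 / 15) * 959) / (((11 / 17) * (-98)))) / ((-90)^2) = -2329 / 3742200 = -0.00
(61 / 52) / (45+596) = 61 / 33332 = 0.00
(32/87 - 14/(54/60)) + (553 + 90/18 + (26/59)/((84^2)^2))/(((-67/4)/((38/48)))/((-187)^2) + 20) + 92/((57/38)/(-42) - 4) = -644873238878487400109/63954229736169868032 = -10.08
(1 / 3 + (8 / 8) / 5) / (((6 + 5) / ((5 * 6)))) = 16 / 11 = 1.45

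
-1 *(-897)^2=-804609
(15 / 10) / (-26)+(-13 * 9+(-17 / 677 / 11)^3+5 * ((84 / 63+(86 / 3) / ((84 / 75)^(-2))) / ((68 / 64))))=2666861568780504863 / 45635870550341500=58.44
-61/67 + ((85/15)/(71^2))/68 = -3689945/4052964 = -0.91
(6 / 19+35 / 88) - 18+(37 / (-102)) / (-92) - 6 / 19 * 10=-20044463 / 980628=-20.44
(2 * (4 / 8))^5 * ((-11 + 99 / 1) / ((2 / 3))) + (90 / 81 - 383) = -2249 / 9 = -249.89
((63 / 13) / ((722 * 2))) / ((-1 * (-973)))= 9 / 2609308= 0.00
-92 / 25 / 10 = -46 / 125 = -0.37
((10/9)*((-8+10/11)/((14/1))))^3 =-2197000/12326391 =-0.18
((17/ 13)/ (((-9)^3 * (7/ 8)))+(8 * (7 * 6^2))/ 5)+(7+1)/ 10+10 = 27464210/ 66339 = 414.00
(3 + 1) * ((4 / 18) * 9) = 8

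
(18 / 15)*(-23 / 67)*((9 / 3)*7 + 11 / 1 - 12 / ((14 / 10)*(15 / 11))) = -10.59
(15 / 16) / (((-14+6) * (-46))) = 15 / 5888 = 0.00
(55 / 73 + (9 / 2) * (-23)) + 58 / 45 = -666577 / 6570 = -101.46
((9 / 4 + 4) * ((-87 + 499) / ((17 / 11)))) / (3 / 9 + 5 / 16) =1359600 / 527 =2579.89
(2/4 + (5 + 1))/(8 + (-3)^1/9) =39/46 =0.85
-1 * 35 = -35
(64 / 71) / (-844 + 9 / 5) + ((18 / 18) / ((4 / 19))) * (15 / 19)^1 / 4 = 4479595 / 4783696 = 0.94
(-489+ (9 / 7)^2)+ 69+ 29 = -389.35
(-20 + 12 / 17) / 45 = -328 / 765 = -0.43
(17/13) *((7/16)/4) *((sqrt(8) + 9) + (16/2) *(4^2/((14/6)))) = 119 *sqrt(2)/416 + 7599/832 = 9.54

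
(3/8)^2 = 9/64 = 0.14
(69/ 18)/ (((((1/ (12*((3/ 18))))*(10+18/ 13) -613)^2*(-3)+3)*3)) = -3887/ 3365866224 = -0.00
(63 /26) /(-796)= -63 /20696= -0.00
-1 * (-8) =8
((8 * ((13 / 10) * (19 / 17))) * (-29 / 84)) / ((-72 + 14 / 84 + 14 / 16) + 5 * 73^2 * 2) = -57304 / 759967915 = -0.00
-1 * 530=-530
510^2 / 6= 43350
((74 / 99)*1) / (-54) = -37 / 2673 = -0.01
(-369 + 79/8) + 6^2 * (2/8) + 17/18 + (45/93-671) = -2275963/2232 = -1019.70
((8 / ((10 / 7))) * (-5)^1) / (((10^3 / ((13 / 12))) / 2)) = -91 / 1500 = -0.06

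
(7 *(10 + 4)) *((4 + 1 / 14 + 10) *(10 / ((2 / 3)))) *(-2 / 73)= -41370 / 73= -566.71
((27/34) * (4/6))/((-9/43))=-43/17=-2.53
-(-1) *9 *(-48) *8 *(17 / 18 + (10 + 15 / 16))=-41064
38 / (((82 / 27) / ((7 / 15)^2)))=2793 / 1025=2.72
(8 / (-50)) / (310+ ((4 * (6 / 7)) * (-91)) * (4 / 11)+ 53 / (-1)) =-44 / 39475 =-0.00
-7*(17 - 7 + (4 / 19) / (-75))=-99722 / 1425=-69.98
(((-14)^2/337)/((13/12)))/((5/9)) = 21168/21905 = 0.97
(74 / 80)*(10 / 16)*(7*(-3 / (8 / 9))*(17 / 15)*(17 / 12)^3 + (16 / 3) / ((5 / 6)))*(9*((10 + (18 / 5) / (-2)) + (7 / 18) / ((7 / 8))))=-1541475907 / 491520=-3136.14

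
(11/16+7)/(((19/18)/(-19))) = -138.38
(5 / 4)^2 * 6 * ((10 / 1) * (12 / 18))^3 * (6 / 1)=50000 / 3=16666.67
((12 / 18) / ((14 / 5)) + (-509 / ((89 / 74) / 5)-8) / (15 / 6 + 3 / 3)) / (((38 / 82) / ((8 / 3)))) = -371888696 / 106533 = -3490.83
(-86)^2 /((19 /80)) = 31141.05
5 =5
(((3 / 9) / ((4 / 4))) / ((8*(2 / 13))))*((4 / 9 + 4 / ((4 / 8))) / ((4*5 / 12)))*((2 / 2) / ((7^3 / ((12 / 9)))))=247 / 46305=0.01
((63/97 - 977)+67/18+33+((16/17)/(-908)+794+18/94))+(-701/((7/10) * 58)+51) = -7180936009355/64285483374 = -111.70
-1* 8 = -8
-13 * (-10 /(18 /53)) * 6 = 6890 /3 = 2296.67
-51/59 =-0.86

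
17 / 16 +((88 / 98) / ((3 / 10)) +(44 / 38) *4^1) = 388217 / 44688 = 8.69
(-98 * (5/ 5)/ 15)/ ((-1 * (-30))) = -49/ 225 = -0.22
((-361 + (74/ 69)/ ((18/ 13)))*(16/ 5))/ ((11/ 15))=-3579200/ 2277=-1571.89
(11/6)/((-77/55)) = -55/42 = -1.31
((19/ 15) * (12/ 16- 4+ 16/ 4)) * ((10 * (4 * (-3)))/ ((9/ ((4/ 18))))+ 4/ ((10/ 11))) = 1843/ 1350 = 1.37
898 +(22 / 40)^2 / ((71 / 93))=25514453 / 28400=898.40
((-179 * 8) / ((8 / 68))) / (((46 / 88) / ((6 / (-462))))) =48688 / 161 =302.41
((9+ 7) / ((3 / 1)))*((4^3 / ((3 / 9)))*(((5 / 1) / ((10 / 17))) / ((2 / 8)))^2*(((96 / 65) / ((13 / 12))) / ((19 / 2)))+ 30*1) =2729914976 / 16055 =170035.19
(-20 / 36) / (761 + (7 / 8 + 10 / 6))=-8 / 10995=-0.00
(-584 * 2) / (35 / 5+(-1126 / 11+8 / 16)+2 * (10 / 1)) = 25696 / 1647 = 15.60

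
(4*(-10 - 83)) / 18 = -62 / 3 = -20.67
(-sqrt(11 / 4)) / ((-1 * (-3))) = -sqrt(11) / 6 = -0.55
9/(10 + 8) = 1/2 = 0.50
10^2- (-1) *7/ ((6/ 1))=607/ 6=101.17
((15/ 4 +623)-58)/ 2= 284.38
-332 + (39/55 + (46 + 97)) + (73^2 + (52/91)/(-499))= 987607107/192115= 5140.71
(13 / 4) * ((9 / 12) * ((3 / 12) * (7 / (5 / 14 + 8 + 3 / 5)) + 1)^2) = 29211013 / 8386752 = 3.48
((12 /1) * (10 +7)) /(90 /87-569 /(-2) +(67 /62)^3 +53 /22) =15509432928 /21987323509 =0.71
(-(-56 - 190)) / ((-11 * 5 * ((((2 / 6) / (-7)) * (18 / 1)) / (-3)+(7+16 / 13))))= -22386 / 42625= -0.53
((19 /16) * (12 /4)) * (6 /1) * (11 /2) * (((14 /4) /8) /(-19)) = -2.71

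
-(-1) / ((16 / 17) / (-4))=-17 / 4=-4.25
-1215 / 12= -405 / 4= -101.25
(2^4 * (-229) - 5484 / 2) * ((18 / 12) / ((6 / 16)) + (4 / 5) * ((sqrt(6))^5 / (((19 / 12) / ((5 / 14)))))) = -5534784 * sqrt(6) / 133 - 25624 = -127559.31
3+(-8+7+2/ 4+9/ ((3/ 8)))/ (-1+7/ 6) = 144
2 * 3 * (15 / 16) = 45 / 8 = 5.62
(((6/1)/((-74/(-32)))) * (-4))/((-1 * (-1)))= -384/37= -10.38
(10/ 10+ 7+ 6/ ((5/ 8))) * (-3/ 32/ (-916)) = 33/ 18320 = 0.00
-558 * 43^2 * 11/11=-1031742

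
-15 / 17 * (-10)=8.82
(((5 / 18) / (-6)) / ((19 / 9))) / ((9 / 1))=-5 / 2052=-0.00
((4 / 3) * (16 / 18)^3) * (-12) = -8192 / 729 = -11.24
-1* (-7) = 7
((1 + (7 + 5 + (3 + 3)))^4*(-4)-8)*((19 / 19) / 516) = -43441 / 43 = -1010.26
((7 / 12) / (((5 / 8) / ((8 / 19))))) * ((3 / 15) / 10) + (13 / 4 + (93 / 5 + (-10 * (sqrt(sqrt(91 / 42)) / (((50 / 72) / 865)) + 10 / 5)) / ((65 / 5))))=-2076 * 13^(1 / 4) * 6^(3 / 4) / 13 + 7528337 / 370500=-1142.15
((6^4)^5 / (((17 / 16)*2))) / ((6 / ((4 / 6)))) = 3249918613389312 / 17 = 191171683140547.76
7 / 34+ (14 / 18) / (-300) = 9331 / 45900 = 0.20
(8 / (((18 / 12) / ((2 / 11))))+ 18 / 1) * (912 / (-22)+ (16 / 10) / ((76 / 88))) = -25906384 / 34485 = -751.24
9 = 9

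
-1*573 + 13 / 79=-45254 / 79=-572.84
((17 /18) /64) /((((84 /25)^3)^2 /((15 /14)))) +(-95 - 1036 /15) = -1549263561046335367 /9442891089838080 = -164.07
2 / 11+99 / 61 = 1211 / 671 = 1.80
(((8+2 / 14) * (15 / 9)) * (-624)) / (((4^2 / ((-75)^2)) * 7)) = -20840625 / 49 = -425318.88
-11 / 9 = -1.22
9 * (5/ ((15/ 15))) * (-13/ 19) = -585/ 19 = -30.79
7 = 7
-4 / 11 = -0.36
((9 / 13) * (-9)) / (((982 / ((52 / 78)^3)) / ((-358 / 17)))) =4296 / 108511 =0.04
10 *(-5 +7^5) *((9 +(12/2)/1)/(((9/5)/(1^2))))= 4200500/3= 1400166.67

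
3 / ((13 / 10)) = 30 / 13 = 2.31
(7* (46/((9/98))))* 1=31556/9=3506.22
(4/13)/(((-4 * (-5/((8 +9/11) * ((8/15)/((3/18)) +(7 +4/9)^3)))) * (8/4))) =147001463/5212350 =28.20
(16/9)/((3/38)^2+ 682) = 23104/8863353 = 0.00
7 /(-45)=-7 /45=-0.16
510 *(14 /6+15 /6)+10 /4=4935 /2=2467.50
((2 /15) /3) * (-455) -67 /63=-149 /7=-21.29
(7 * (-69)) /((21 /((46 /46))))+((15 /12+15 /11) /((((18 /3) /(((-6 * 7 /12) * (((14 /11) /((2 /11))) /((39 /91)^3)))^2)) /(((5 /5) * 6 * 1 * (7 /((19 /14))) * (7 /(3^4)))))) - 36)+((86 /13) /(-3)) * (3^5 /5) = 723178970839997 /6417445320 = 112689.54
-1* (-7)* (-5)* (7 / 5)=-49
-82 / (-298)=41 / 149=0.28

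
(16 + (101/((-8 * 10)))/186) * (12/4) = 237979/4960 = 47.98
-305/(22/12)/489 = -610/1793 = -0.34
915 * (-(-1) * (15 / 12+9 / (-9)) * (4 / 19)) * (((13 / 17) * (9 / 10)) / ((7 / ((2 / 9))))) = 1.05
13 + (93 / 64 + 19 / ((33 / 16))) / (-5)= 22951 / 2112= 10.87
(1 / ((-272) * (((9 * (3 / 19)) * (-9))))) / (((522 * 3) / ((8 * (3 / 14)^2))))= 19 / 281767248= 0.00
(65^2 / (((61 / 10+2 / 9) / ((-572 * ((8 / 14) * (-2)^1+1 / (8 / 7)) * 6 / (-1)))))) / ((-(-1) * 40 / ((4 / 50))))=-9787635 / 7966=-1228.68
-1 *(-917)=917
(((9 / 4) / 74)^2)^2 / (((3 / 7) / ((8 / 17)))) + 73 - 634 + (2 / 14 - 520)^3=-786092548526098021461 / 5595255188992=-140492707.12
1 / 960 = 0.00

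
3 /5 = 0.60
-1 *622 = -622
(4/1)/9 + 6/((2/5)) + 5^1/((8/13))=1697/72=23.57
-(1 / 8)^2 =-1 / 64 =-0.02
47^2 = 2209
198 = 198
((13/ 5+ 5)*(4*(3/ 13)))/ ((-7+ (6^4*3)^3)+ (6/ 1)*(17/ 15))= 456/ 3820252999667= 0.00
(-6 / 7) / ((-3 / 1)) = 2 / 7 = 0.29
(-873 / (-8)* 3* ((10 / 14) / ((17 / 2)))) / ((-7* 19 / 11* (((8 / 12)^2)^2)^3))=-76551418845 / 259309568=-295.21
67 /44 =1.52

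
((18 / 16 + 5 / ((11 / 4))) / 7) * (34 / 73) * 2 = 629 / 1606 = 0.39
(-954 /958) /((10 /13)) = -6201 /4790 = -1.29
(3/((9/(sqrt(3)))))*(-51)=-17*sqrt(3)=-29.44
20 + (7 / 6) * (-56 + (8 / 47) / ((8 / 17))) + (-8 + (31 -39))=-17177 / 282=-60.91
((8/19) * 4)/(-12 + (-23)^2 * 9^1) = 0.00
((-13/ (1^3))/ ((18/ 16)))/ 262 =-52/ 1179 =-0.04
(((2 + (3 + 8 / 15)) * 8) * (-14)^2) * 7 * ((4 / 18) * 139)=253260224 / 135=1876001.66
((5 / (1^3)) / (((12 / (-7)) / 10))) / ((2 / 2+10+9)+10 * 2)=-0.73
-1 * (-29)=29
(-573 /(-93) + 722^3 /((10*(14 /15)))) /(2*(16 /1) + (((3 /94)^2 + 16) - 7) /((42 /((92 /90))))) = 1251589.32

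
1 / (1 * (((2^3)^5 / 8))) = 1 / 4096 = 0.00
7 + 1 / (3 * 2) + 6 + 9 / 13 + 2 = 1237 / 78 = 15.86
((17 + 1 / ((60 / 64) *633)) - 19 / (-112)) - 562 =-579392603 / 1063440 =-544.83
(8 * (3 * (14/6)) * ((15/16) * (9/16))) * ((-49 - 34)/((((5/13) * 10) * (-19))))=33.54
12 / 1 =12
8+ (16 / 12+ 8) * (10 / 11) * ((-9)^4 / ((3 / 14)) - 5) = 779264 / 3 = 259754.67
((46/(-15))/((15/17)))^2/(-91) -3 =-14432149/4606875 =-3.13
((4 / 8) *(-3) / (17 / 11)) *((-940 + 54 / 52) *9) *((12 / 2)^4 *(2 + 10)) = 28190569968 / 221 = 127559140.13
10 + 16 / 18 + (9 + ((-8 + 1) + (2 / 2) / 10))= 1169 / 90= 12.99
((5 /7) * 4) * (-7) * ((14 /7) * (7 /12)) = -70 /3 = -23.33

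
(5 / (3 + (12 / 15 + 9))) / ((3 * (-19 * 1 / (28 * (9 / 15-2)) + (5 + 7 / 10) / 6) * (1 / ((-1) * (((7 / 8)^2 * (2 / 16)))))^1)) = -300125 / 34553856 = -0.01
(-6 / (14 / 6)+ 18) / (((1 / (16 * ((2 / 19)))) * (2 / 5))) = 8640 / 133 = 64.96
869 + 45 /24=6967 /8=870.88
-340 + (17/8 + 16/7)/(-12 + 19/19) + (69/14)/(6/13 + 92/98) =-23138359/68684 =-336.88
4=4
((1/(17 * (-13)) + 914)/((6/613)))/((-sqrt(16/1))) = -41273903/1768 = -23344.97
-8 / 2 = -4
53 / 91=0.58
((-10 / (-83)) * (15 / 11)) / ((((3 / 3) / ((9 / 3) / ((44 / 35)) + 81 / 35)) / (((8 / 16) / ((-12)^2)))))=0.00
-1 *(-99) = 99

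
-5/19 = -0.26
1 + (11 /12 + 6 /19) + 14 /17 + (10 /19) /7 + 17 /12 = 30848 /6783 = 4.55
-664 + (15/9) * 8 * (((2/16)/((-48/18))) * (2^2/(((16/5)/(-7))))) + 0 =-658.53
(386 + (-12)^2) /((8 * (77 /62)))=8215 /154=53.34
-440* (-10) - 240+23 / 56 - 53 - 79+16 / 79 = 17822585 / 4424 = 4028.61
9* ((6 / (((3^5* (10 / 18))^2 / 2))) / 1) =4 / 675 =0.01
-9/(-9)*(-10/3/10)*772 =-772/3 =-257.33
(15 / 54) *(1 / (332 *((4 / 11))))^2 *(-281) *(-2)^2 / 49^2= -170005 / 19054643328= -0.00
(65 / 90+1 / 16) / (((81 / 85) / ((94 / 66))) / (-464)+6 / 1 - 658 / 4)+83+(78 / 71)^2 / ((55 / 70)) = 12394711865089028 / 146629000393227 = 84.53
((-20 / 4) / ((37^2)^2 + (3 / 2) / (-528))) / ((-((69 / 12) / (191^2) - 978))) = -256826240 / 94148860860754479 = -0.00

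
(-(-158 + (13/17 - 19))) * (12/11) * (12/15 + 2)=503328/935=538.32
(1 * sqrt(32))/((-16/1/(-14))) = 7 * sqrt(2)/2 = 4.95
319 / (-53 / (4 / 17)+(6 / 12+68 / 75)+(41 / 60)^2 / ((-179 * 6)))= -246676320 / 173093909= -1.43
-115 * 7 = -805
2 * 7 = 14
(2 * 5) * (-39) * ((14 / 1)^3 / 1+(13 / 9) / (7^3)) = -1101196330 / 1029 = -1070161.64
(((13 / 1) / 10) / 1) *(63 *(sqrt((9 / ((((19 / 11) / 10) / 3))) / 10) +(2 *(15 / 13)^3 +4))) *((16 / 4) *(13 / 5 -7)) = -43071336 / 4225 -108108 *sqrt(627) / 475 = -15893.39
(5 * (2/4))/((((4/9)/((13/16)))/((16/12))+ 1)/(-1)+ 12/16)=-390/103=-3.79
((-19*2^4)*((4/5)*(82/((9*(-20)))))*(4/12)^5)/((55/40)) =199424/601425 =0.33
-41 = -41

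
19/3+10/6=8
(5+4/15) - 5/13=952/195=4.88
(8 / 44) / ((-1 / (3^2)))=-18 / 11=-1.64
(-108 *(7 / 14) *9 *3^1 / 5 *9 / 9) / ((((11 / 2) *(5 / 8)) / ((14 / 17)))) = -326592 / 4675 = -69.86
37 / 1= 37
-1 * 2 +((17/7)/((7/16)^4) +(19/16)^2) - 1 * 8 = 248254079/4302592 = 57.70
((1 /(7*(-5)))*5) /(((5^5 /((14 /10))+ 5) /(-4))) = 1 /3915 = 0.00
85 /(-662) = -85 /662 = -0.13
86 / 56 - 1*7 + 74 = 68.54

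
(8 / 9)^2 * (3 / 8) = 8 / 27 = 0.30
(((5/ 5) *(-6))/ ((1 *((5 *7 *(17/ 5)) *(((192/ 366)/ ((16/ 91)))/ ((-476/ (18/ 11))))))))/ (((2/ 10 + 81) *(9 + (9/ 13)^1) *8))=3355/ 4297104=0.00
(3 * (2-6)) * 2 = -24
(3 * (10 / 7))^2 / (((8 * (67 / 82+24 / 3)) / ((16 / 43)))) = 49200 / 507787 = 0.10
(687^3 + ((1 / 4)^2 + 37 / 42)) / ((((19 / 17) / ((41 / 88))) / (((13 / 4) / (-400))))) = -3589656782491 / 3268608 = -1098221.87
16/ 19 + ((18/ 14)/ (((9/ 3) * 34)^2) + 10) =1666971/ 153748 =10.84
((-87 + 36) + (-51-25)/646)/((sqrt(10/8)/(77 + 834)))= -1583318 * sqrt(5)/85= -41651.84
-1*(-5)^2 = -25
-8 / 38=-4 / 19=-0.21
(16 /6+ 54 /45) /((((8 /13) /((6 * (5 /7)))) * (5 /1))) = 377 /70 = 5.39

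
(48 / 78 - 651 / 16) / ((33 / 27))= -32.79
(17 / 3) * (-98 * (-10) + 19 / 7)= 38981 / 7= 5568.71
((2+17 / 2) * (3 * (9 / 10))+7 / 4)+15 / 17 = 5267 / 170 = 30.98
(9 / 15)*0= 0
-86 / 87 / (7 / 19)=-1634 / 609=-2.68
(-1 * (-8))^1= 8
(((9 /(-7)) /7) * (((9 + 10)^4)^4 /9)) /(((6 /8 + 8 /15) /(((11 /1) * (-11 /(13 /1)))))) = 42693727955736705689.50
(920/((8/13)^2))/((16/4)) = 19435/32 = 607.34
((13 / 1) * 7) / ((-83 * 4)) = -91 / 332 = -0.27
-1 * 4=-4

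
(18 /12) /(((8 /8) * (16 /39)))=117 /32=3.66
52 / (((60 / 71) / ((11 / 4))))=10153 / 60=169.22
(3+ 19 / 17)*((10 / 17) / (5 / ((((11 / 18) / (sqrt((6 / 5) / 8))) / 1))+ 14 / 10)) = 0.53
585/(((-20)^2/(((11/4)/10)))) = 0.40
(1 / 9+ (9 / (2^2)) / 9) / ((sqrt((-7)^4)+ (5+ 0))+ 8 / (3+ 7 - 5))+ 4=40097 / 10008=4.01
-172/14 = -86/7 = -12.29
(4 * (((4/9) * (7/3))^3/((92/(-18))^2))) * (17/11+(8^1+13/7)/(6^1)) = 769888/1414017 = 0.54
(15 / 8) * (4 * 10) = 75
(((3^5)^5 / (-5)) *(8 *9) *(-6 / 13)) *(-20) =-112624209009038.77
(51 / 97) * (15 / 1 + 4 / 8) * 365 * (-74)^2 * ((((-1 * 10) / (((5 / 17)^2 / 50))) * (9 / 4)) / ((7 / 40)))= -821918065194000 / 679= -1210483159343.15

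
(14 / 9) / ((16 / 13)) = 91 / 72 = 1.26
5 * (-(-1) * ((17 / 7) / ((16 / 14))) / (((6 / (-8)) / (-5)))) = 425 / 6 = 70.83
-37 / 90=-0.41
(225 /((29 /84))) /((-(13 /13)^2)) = -18900 /29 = -651.72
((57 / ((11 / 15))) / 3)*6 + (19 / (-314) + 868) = 3534803 / 3454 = 1023.39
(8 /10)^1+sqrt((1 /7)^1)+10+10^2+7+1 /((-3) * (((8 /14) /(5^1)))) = sqrt(7) /7+6893 /60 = 115.26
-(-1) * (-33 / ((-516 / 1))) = 11 / 172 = 0.06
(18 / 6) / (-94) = -3 / 94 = -0.03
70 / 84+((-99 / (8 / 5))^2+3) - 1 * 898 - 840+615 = 520195 / 192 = 2709.35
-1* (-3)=3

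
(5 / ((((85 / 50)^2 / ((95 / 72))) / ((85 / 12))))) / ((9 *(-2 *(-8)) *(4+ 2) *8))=59375 / 25380864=0.00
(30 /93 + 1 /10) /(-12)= -0.04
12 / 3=4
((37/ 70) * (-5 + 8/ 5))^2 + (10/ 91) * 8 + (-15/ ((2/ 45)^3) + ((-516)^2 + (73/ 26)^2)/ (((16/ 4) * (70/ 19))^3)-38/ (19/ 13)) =-12672834267355289/ 74197760000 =-170798.07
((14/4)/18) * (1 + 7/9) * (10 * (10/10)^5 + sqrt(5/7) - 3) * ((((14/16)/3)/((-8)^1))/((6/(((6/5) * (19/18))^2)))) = -123823/5248800 - 2527 * sqrt(35)/5248800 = -0.03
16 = 16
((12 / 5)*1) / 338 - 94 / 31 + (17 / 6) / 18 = -8113037 / 2829060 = -2.87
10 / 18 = 5 / 9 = 0.56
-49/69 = -0.71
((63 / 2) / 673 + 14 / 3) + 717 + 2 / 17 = 49550819 / 68646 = 721.83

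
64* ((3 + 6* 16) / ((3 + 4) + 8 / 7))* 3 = 44352 / 19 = 2334.32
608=608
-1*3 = -3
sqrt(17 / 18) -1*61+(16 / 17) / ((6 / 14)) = -2999 / 51+sqrt(34) / 6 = -57.83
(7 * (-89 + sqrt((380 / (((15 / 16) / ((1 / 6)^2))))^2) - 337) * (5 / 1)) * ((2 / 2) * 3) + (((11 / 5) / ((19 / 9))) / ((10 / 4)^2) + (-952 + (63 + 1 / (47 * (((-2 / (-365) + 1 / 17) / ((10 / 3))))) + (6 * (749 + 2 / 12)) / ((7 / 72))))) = 12649678681 / 7032375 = 1798.78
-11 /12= -0.92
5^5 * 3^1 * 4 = 37500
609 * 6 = 3654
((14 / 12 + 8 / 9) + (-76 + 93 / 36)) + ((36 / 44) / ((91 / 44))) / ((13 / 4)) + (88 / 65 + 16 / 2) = -61.89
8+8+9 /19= 313 /19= 16.47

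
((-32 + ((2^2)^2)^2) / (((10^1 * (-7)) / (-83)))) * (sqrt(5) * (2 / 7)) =169.69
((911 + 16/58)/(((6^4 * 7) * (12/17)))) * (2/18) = 149753/9471168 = 0.02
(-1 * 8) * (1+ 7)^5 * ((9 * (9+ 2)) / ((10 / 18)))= -233570304 / 5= -46714060.80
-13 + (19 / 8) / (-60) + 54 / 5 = -215 / 96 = -2.24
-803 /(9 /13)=-10439 /9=-1159.89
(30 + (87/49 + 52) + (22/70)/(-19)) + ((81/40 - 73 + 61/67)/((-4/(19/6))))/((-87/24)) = 4953402313/72357320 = 68.46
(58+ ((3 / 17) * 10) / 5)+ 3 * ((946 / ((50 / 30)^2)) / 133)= 3732614 / 56525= 66.03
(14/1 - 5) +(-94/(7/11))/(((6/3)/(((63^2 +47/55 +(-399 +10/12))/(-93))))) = 55572649/19530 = 2845.50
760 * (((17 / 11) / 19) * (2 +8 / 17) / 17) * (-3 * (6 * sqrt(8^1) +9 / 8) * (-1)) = 5670 / 187 +60480 * sqrt(2) / 187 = 487.71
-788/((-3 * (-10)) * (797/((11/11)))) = -394/11955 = -0.03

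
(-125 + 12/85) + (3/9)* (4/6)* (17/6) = -285106/2295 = -124.23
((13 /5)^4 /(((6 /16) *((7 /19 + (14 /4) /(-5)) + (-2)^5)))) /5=-8682544 /11518125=-0.75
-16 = -16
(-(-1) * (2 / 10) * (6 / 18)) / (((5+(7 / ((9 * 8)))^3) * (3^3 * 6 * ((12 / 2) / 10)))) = 256 / 1866583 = 0.00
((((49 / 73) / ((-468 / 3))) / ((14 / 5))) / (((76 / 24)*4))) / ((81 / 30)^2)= -875 / 52578396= -0.00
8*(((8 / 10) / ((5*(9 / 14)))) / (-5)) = -448 / 1125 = -0.40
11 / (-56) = -11 / 56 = -0.20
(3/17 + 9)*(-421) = -65676/17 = -3863.29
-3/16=-0.19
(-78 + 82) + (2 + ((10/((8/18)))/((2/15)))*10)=3387/2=1693.50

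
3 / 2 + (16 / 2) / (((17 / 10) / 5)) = 851 / 34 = 25.03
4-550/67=-282/67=-4.21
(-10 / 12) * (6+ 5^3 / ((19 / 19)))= -655 / 6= -109.17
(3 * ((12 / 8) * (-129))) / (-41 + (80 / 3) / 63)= 219429 / 15338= 14.31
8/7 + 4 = 36/7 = 5.14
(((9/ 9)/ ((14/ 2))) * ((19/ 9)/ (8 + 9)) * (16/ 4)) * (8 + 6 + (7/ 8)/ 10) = 3059/ 3060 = 1.00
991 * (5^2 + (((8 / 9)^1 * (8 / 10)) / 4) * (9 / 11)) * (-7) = -9593871 / 55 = -174434.02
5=5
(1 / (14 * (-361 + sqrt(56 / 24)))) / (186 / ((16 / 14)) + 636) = -361 / 1457288490 - sqrt(21) / 4371865470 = -0.00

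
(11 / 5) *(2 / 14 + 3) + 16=802 / 35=22.91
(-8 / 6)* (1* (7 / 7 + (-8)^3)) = 2044 / 3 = 681.33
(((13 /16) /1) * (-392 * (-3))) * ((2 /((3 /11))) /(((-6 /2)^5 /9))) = -7007 /27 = -259.52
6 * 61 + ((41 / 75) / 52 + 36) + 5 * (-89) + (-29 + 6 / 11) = -3064949 / 42900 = -71.44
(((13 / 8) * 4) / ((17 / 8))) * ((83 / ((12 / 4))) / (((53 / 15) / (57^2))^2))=3416977523700 / 47753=71555243.10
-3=-3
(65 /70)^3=2197 /2744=0.80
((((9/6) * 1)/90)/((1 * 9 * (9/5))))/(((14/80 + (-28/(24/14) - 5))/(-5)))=50/205659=0.00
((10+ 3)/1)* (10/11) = 130/11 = 11.82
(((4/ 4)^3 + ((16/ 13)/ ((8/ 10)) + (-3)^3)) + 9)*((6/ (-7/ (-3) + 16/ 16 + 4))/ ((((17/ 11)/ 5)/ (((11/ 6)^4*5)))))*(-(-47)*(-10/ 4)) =5763063625/ 21216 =271637.61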